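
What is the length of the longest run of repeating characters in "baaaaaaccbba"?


Input: "baaaaaaccbba"
Scanning for longest run:
  Position 1 ('a'): new char, reset run to 1
  Position 2 ('a'): continues run of 'a', length=2
  Position 3 ('a'): continues run of 'a', length=3
  Position 4 ('a'): continues run of 'a', length=4
  Position 5 ('a'): continues run of 'a', length=5
  Position 6 ('a'): continues run of 'a', length=6
  Position 7 ('c'): new char, reset run to 1
  Position 8 ('c'): continues run of 'c', length=2
  Position 9 ('b'): new char, reset run to 1
  Position 10 ('b'): continues run of 'b', length=2
  Position 11 ('a'): new char, reset run to 1
Longest run: 'a' with length 6

6


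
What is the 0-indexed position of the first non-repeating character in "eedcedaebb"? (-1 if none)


Input: eedcedaebb
Character frequencies:
  'a': 1
  'b': 2
  'c': 1
  'd': 2
  'e': 4
Scanning left to right for freq == 1:
  Position 0 ('e'): freq=4, skip
  Position 1 ('e'): freq=4, skip
  Position 2 ('d'): freq=2, skip
  Position 3 ('c'): unique! => answer = 3

3


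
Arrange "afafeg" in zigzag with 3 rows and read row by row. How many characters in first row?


Zigzag "afafeg" into 3 rows:
Placing characters:
  'a' => row 0
  'f' => row 1
  'a' => row 2
  'f' => row 1
  'e' => row 0
  'g' => row 1
Rows:
  Row 0: "ae"
  Row 1: "ffg"
  Row 2: "a"
First row length: 2

2


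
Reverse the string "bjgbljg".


Input: bjgbljg
Reading characters right to left:
  Position 6: 'g'
  Position 5: 'j'
  Position 4: 'l'
  Position 3: 'b'
  Position 2: 'g'
  Position 1: 'j'
  Position 0: 'b'
Reversed: gjlbgjb

gjlbgjb


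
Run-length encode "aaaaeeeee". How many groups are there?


Input: aaaaeeeee
Scanning for consecutive runs:
  Group 1: 'a' x 4 (positions 0-3)
  Group 2: 'e' x 5 (positions 4-8)
Total groups: 2

2


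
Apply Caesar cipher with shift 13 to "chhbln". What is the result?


Caesar cipher: shift "chhbln" by 13
  'c' (pos 2) + 13 = pos 15 = 'p'
  'h' (pos 7) + 13 = pos 20 = 'u'
  'h' (pos 7) + 13 = pos 20 = 'u'
  'b' (pos 1) + 13 = pos 14 = 'o'
  'l' (pos 11) + 13 = pos 24 = 'y'
  'n' (pos 13) + 13 = pos 0 = 'a'
Result: puuoya

puuoya


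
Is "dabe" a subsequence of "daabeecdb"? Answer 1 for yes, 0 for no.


Check if "dabe" is a subsequence of "daabeecdb"
Greedy scan:
  Position 0 ('d'): matches sub[0] = 'd'
  Position 1 ('a'): matches sub[1] = 'a'
  Position 2 ('a'): no match needed
  Position 3 ('b'): matches sub[2] = 'b'
  Position 4 ('e'): matches sub[3] = 'e'
  Position 5 ('e'): no match needed
  Position 6 ('c'): no match needed
  Position 7 ('d'): no match needed
  Position 8 ('b'): no match needed
All 4 characters matched => is a subsequence

1


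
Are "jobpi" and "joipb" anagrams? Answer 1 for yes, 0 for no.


Strings: "jobpi", "joipb"
Sorted first:  bijop
Sorted second: bijop
Sorted forms match => anagrams

1


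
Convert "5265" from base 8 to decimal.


Input: "5265" in base 8
Positional expansion:
  Digit '5' (value 5) x 8^3 = 2560
  Digit '2' (value 2) x 8^2 = 128
  Digit '6' (value 6) x 8^1 = 48
  Digit '5' (value 5) x 8^0 = 5
Sum = 2741

2741


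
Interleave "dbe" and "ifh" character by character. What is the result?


Interleaving "dbe" and "ifh":
  Position 0: 'd' from first, 'i' from second => "di"
  Position 1: 'b' from first, 'f' from second => "bf"
  Position 2: 'e' from first, 'h' from second => "eh"
Result: dibfeh

dibfeh


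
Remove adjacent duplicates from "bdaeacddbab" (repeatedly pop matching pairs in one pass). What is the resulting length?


Input: bdaeacddbab
Stack-based adjacent duplicate removal:
  Read 'b': push. Stack: b
  Read 'd': push. Stack: bd
  Read 'a': push. Stack: bda
  Read 'e': push. Stack: bdae
  Read 'a': push. Stack: bdaea
  Read 'c': push. Stack: bdaeac
  Read 'd': push. Stack: bdaeacd
  Read 'd': matches stack top 'd' => pop. Stack: bdaeac
  Read 'b': push. Stack: bdaeacb
  Read 'a': push. Stack: bdaeacba
  Read 'b': push. Stack: bdaeacbab
Final stack: "bdaeacbab" (length 9)

9


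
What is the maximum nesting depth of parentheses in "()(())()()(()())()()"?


Input: "()(())()()(()())()()"
Tracking depth:
  Position 0 '(': depth becomes 1
  Position 1 ')': depth becomes 0
  Position 2 '(': depth becomes 1
  Position 3 '(': depth becomes 2
  Position 4 ')': depth becomes 1
  Position 5 ')': depth becomes 0
  Position 6 '(': depth becomes 1
  Position 7 ')': depth becomes 0
  Position 8 '(': depth becomes 1
  Position 9 ')': depth becomes 0
  Position 10 '(': depth becomes 1
  Position 11 '(': depth becomes 2
  Position 12 ')': depth becomes 1
  Position 13 '(': depth becomes 2
  Position 14 ')': depth becomes 1
  Position 15 ')': depth becomes 0
  Position 16 '(': depth becomes 1
  Position 17 ')': depth becomes 0
  Position 18 '(': depth becomes 1
  Position 19 ')': depth becomes 0
Maximum depth reached: 2

2


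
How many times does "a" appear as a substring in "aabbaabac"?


Searching for "a" in "aabbaabac"
Scanning each position:
  Position 0: "a" => MATCH
  Position 1: "a" => MATCH
  Position 2: "b" => no
  Position 3: "b" => no
  Position 4: "a" => MATCH
  Position 5: "a" => MATCH
  Position 6: "b" => no
  Position 7: "a" => MATCH
  Position 8: "c" => no
Total occurrences: 5

5


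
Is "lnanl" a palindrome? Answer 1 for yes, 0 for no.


Input: lnanl
Reversed: lnanl
  Compare pos 0 ('l') with pos 4 ('l'): match
  Compare pos 1 ('n') with pos 3 ('n'): match
Result: palindrome

1


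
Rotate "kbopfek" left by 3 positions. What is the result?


Input: "kbopfek", rotate left by 3
First 3 characters: "kbo"
Remaining characters: "pfek"
Concatenate remaining + first: "pfek" + "kbo" = "pfekkbo"

pfekkbo


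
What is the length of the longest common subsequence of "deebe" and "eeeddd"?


LCS of "deebe" and "eeeddd"
DP table:
           e    e    e    d    d    d
      0    0    0    0    0    0    0
  d   0    0    0    0    1    1    1
  e   0    1    1    1    1    1    1
  e   0    1    2    2    2    2    2
  b   0    1    2    2    2    2    2
  e   0    1    2    3    3    3    3
LCS length = dp[5][6] = 3

3


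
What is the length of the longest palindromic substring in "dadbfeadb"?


Input: "dadbfeadb"
Checking substrings for palindromes:
  [0:3] "dad" (len 3) => palindrome
Longest palindromic substring: "dad" with length 3

3


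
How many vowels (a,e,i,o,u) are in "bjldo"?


Input: bjldo
Checking each character:
  'b' at position 0: consonant
  'j' at position 1: consonant
  'l' at position 2: consonant
  'd' at position 3: consonant
  'o' at position 4: vowel (running total: 1)
Total vowels: 1

1


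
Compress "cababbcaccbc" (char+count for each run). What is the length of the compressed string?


Input: cababbcaccbc
Runs:
  'c' x 1 => "c1"
  'a' x 1 => "a1"
  'b' x 1 => "b1"
  'a' x 1 => "a1"
  'b' x 2 => "b2"
  'c' x 1 => "c1"
  'a' x 1 => "a1"
  'c' x 2 => "c2"
  'b' x 1 => "b1"
  'c' x 1 => "c1"
Compressed: "c1a1b1a1b2c1a1c2b1c1"
Compressed length: 20

20


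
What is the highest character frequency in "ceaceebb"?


Input: ceaceebb
Character counts:
  'a': 1
  'b': 2
  'c': 2
  'e': 3
Maximum frequency: 3

3


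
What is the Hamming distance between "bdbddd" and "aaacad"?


Comparing "bdbddd" and "aaacad" position by position:
  Position 0: 'b' vs 'a' => differ
  Position 1: 'd' vs 'a' => differ
  Position 2: 'b' vs 'a' => differ
  Position 3: 'd' vs 'c' => differ
  Position 4: 'd' vs 'a' => differ
  Position 5: 'd' vs 'd' => same
Total differences (Hamming distance): 5

5


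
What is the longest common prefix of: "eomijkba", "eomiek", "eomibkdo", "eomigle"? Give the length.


Words: eomijkba, eomiek, eomibkdo, eomigle
  Position 0: all 'e' => match
  Position 1: all 'o' => match
  Position 2: all 'm' => match
  Position 3: all 'i' => match
  Position 4: ('j', 'e', 'b', 'g') => mismatch, stop
LCP = "eomi" (length 4)

4


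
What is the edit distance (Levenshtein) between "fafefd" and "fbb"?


Computing edit distance: "fafefd" -> "fbb"
DP table:
           f    b    b
      0    1    2    3
  f   1    0    1    2
  a   2    1    1    2
  f   3    2    2    2
  e   4    3    3    3
  f   5    4    4    4
  d   6    5    5    5
Edit distance = dp[6][3] = 5

5


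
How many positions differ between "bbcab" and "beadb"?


Comparing "bbcab" and "beadb" position by position:
  Position 0: 'b' vs 'b' => same
  Position 1: 'b' vs 'e' => DIFFER
  Position 2: 'c' vs 'a' => DIFFER
  Position 3: 'a' vs 'd' => DIFFER
  Position 4: 'b' vs 'b' => same
Positions that differ: 3

3


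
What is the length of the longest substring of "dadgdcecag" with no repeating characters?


Input: "dadgdcecag"
Sliding window (track last position of each char):
  Position 0 ('d'): window [0,0] length 1 -- new best
  Position 1 ('a'): window [0,1] length 2 -- new best
  Position 2 ('d'): repeat (last at 0), move window start to 1
  Position 2 ('d'): window [1,2] length 2
  Position 3 ('g'): window [1,3] length 3 -- new best
  Position 4 ('d'): repeat (last at 2), move window start to 3
  Position 4 ('d'): window [3,4] length 2
  Position 5 ('c'): window [3,5] length 3
  Position 6 ('e'): window [3,6] length 4 -- new best
  Position 7 ('c'): repeat (last at 5), move window start to 6
  Position 7 ('c'): window [6,7] length 2
  Position 8 ('a'): window [6,8] length 3
  Position 9 ('g'): window [6,9] length 4
Longest substring with no repeats: "gdce" with length 4

4


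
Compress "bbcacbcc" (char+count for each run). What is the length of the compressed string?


Input: bbcacbcc
Runs:
  'b' x 2 => "b2"
  'c' x 1 => "c1"
  'a' x 1 => "a1"
  'c' x 1 => "c1"
  'b' x 1 => "b1"
  'c' x 2 => "c2"
Compressed: "b2c1a1c1b1c2"
Compressed length: 12

12


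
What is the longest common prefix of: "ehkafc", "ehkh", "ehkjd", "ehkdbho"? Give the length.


Words: ehkafc, ehkh, ehkjd, ehkdbho
  Position 0: all 'e' => match
  Position 1: all 'h' => match
  Position 2: all 'k' => match
  Position 3: ('a', 'h', 'j', 'd') => mismatch, stop
LCP = "ehk" (length 3)

3


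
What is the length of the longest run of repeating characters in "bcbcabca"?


Input: "bcbcabca"
Scanning for longest run:
  Position 1 ('c'): new char, reset run to 1
  Position 2 ('b'): new char, reset run to 1
  Position 3 ('c'): new char, reset run to 1
  Position 4 ('a'): new char, reset run to 1
  Position 5 ('b'): new char, reset run to 1
  Position 6 ('c'): new char, reset run to 1
  Position 7 ('a'): new char, reset run to 1
Longest run: 'b' with length 1

1


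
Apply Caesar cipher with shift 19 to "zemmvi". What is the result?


Caesar cipher: shift "zemmvi" by 19
  'z' (pos 25) + 19 = pos 18 = 's'
  'e' (pos 4) + 19 = pos 23 = 'x'
  'm' (pos 12) + 19 = pos 5 = 'f'
  'm' (pos 12) + 19 = pos 5 = 'f'
  'v' (pos 21) + 19 = pos 14 = 'o'
  'i' (pos 8) + 19 = pos 1 = 'b'
Result: sxffob

sxffob


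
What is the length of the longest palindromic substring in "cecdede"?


Input: "cecdede"
Checking substrings for palindromes:
  [0:3] "cec" (len 3) => palindrome
  [3:6] "ded" (len 3) => palindrome
  [4:7] "ede" (len 3) => palindrome
Longest palindromic substring: "cec" with length 3

3


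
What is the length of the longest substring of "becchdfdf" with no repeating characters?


Input: "becchdfdf"
Sliding window (track last position of each char):
  Position 0 ('b'): window [0,0] length 1 -- new best
  Position 1 ('e'): window [0,1] length 2 -- new best
  Position 2 ('c'): window [0,2] length 3 -- new best
  Position 3 ('c'): repeat (last at 2), move window start to 3
  Position 3 ('c'): window [3,3] length 1
  Position 4 ('h'): window [3,4] length 2
  Position 5 ('d'): window [3,5] length 3
  Position 6 ('f'): window [3,6] length 4 -- new best
  Position 7 ('d'): repeat (last at 5), move window start to 6
  Position 7 ('d'): window [6,7] length 2
  Position 8 ('f'): repeat (last at 6), move window start to 7
  Position 8 ('f'): window [7,8] length 2
Longest substring with no repeats: "chdf" with length 4

4


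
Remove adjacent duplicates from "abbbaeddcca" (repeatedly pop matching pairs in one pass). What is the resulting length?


Input: abbbaeddcca
Stack-based adjacent duplicate removal:
  Read 'a': push. Stack: a
  Read 'b': push. Stack: ab
  Read 'b': matches stack top 'b' => pop. Stack: a
  Read 'b': push. Stack: ab
  Read 'a': push. Stack: aba
  Read 'e': push. Stack: abae
  Read 'd': push. Stack: abaed
  Read 'd': matches stack top 'd' => pop. Stack: abae
  Read 'c': push. Stack: abaec
  Read 'c': matches stack top 'c' => pop. Stack: abae
  Read 'a': push. Stack: abaea
Final stack: "abaea" (length 5)

5


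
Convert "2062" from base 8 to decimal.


Input: "2062" in base 8
Positional expansion:
  Digit '2' (value 2) x 8^3 = 1024
  Digit '0' (value 0) x 8^2 = 0
  Digit '6' (value 6) x 8^1 = 48
  Digit '2' (value 2) x 8^0 = 2
Sum = 1074

1074


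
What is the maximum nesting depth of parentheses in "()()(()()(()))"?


Input: "()()(()()(()))"
Tracking depth:
  Position 0 '(': depth becomes 1
  Position 1 ')': depth becomes 0
  Position 2 '(': depth becomes 1
  Position 3 ')': depth becomes 0
  Position 4 '(': depth becomes 1
  Position 5 '(': depth becomes 2
  Position 6 ')': depth becomes 1
  Position 7 '(': depth becomes 2
  Position 8 ')': depth becomes 1
  Position 9 '(': depth becomes 2
  Position 10 '(': depth becomes 3
  Position 11 ')': depth becomes 2
  Position 12 ')': depth becomes 1
  Position 13 ')': depth becomes 0
Maximum depth reached: 3

3


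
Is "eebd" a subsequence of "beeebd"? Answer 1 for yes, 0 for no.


Check if "eebd" is a subsequence of "beeebd"
Greedy scan:
  Position 0 ('b'): no match needed
  Position 1 ('e'): matches sub[0] = 'e'
  Position 2 ('e'): matches sub[1] = 'e'
  Position 3 ('e'): no match needed
  Position 4 ('b'): matches sub[2] = 'b'
  Position 5 ('d'): matches sub[3] = 'd'
All 4 characters matched => is a subsequence

1


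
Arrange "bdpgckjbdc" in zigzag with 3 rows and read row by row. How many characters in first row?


Zigzag "bdpgckjbdc" into 3 rows:
Placing characters:
  'b' => row 0
  'd' => row 1
  'p' => row 2
  'g' => row 1
  'c' => row 0
  'k' => row 1
  'j' => row 2
  'b' => row 1
  'd' => row 0
  'c' => row 1
Rows:
  Row 0: "bcd"
  Row 1: "dgkbc"
  Row 2: "pj"
First row length: 3

3


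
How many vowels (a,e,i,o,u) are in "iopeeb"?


Input: iopeeb
Checking each character:
  'i' at position 0: vowel (running total: 1)
  'o' at position 1: vowel (running total: 2)
  'p' at position 2: consonant
  'e' at position 3: vowel (running total: 3)
  'e' at position 4: vowel (running total: 4)
  'b' at position 5: consonant
Total vowels: 4

4


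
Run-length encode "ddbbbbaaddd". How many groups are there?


Input: ddbbbbaaddd
Scanning for consecutive runs:
  Group 1: 'd' x 2 (positions 0-1)
  Group 2: 'b' x 4 (positions 2-5)
  Group 3: 'a' x 2 (positions 6-7)
  Group 4: 'd' x 3 (positions 8-10)
Total groups: 4

4


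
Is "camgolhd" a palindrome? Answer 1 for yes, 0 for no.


Input: camgolhd
Reversed: dhlogmac
  Compare pos 0 ('c') with pos 7 ('d'): MISMATCH
  Compare pos 1 ('a') with pos 6 ('h'): MISMATCH
  Compare pos 2 ('m') with pos 5 ('l'): MISMATCH
  Compare pos 3 ('g') with pos 4 ('o'): MISMATCH
Result: not a palindrome

0


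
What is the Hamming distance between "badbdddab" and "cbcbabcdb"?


Comparing "badbdddab" and "cbcbabcdb" position by position:
  Position 0: 'b' vs 'c' => differ
  Position 1: 'a' vs 'b' => differ
  Position 2: 'd' vs 'c' => differ
  Position 3: 'b' vs 'b' => same
  Position 4: 'd' vs 'a' => differ
  Position 5: 'd' vs 'b' => differ
  Position 6: 'd' vs 'c' => differ
  Position 7: 'a' vs 'd' => differ
  Position 8: 'b' vs 'b' => same
Total differences (Hamming distance): 7

7


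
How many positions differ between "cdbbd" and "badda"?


Comparing "cdbbd" and "badda" position by position:
  Position 0: 'c' vs 'b' => DIFFER
  Position 1: 'd' vs 'a' => DIFFER
  Position 2: 'b' vs 'd' => DIFFER
  Position 3: 'b' vs 'd' => DIFFER
  Position 4: 'd' vs 'a' => DIFFER
Positions that differ: 5

5


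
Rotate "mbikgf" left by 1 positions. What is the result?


Input: "mbikgf", rotate left by 1
First 1 characters: "m"
Remaining characters: "bikgf"
Concatenate remaining + first: "bikgf" + "m" = "bikgfm"

bikgfm


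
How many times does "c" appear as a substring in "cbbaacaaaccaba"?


Searching for "c" in "cbbaacaaaccaba"
Scanning each position:
  Position 0: "c" => MATCH
  Position 1: "b" => no
  Position 2: "b" => no
  Position 3: "a" => no
  Position 4: "a" => no
  Position 5: "c" => MATCH
  Position 6: "a" => no
  Position 7: "a" => no
  Position 8: "a" => no
  Position 9: "c" => MATCH
  Position 10: "c" => MATCH
  Position 11: "a" => no
  Position 12: "b" => no
  Position 13: "a" => no
Total occurrences: 4

4


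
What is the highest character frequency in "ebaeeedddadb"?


Input: ebaeeedddadb
Character counts:
  'a': 2
  'b': 2
  'd': 4
  'e': 4
Maximum frequency: 4

4


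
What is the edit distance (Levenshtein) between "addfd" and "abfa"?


Computing edit distance: "addfd" -> "abfa"
DP table:
           a    b    f    a
      0    1    2    3    4
  a   1    0    1    2    3
  d   2    1    1    2    3
  d   3    2    2    2    3
  f   4    3    3    2    3
  d   5    4    4    3    3
Edit distance = dp[5][4] = 3

3


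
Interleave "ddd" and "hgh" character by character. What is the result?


Interleaving "ddd" and "hgh":
  Position 0: 'd' from first, 'h' from second => "dh"
  Position 1: 'd' from first, 'g' from second => "dg"
  Position 2: 'd' from first, 'h' from second => "dh"
Result: dhdgdh

dhdgdh


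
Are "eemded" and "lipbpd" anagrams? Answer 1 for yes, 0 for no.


Strings: "eemded", "lipbpd"
Sorted first:  ddeeem
Sorted second: bdilpp
Differ at position 0: 'd' vs 'b' => not anagrams

0


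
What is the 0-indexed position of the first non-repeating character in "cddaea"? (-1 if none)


Input: cddaea
Character frequencies:
  'a': 2
  'c': 1
  'd': 2
  'e': 1
Scanning left to right for freq == 1:
  Position 0 ('c'): unique! => answer = 0

0


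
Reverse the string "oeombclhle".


Input: oeombclhle
Reading characters right to left:
  Position 9: 'e'
  Position 8: 'l'
  Position 7: 'h'
  Position 6: 'l'
  Position 5: 'c'
  Position 4: 'b'
  Position 3: 'm'
  Position 2: 'o'
  Position 1: 'e'
  Position 0: 'o'
Reversed: elhlcbmoeo

elhlcbmoeo


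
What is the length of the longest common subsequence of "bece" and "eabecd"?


LCS of "bece" and "eabecd"
DP table:
           e    a    b    e    c    d
      0    0    0    0    0    0    0
  b   0    0    0    1    1    1    1
  e   0    1    1    1    2    2    2
  c   0    1    1    1    2    3    3
  e   0    1    1    1    2    3    3
LCS length = dp[4][6] = 3

3


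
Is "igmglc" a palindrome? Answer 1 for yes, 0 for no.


Input: igmglc
Reversed: clgmgi
  Compare pos 0 ('i') with pos 5 ('c'): MISMATCH
  Compare pos 1 ('g') with pos 4 ('l'): MISMATCH
  Compare pos 2 ('m') with pos 3 ('g'): MISMATCH
Result: not a palindrome

0


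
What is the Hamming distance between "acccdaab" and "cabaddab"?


Comparing "acccdaab" and "cabaddab" position by position:
  Position 0: 'a' vs 'c' => differ
  Position 1: 'c' vs 'a' => differ
  Position 2: 'c' vs 'b' => differ
  Position 3: 'c' vs 'a' => differ
  Position 4: 'd' vs 'd' => same
  Position 5: 'a' vs 'd' => differ
  Position 6: 'a' vs 'a' => same
  Position 7: 'b' vs 'b' => same
Total differences (Hamming distance): 5

5


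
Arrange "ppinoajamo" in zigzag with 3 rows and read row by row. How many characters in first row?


Zigzag "ppinoajamo" into 3 rows:
Placing characters:
  'p' => row 0
  'p' => row 1
  'i' => row 2
  'n' => row 1
  'o' => row 0
  'a' => row 1
  'j' => row 2
  'a' => row 1
  'm' => row 0
  'o' => row 1
Rows:
  Row 0: "pom"
  Row 1: "pnaao"
  Row 2: "ij"
First row length: 3

3


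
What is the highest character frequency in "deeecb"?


Input: deeecb
Character counts:
  'b': 1
  'c': 1
  'd': 1
  'e': 3
Maximum frequency: 3

3


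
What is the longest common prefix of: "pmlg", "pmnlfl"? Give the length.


Words: pmlg, pmnlfl
  Position 0: all 'p' => match
  Position 1: all 'm' => match
  Position 2: ('l', 'n') => mismatch, stop
LCP = "pm" (length 2)

2


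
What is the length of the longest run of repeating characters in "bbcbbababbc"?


Input: "bbcbbababbc"
Scanning for longest run:
  Position 1 ('b'): continues run of 'b', length=2
  Position 2 ('c'): new char, reset run to 1
  Position 3 ('b'): new char, reset run to 1
  Position 4 ('b'): continues run of 'b', length=2
  Position 5 ('a'): new char, reset run to 1
  Position 6 ('b'): new char, reset run to 1
  Position 7 ('a'): new char, reset run to 1
  Position 8 ('b'): new char, reset run to 1
  Position 9 ('b'): continues run of 'b', length=2
  Position 10 ('c'): new char, reset run to 1
Longest run: 'b' with length 2

2


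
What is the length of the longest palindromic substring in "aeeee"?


Input: "aeeee"
Checking substrings for palindromes:
  [1:5] "eeee" (len 4) => palindrome
  [1:4] "eee" (len 3) => palindrome
  [2:5] "eee" (len 3) => palindrome
  [1:3] "ee" (len 2) => palindrome
  [2:4] "ee" (len 2) => palindrome
  [3:5] "ee" (len 2) => palindrome
Longest palindromic substring: "eeee" with length 4

4


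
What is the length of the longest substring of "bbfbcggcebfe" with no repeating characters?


Input: "bbfbcggcebfe"
Sliding window (track last position of each char):
  Position 0 ('b'): window [0,0] length 1 -- new best
  Position 1 ('b'): repeat (last at 0), move window start to 1
  Position 1 ('b'): window [1,1] length 1
  Position 2 ('f'): window [1,2] length 2 -- new best
  Position 3 ('b'): repeat (last at 1), move window start to 2
  Position 3 ('b'): window [2,3] length 2
  Position 4 ('c'): window [2,4] length 3 -- new best
  Position 5 ('g'): window [2,5] length 4 -- new best
  Position 6 ('g'): repeat (last at 5), move window start to 6
  Position 6 ('g'): window [6,6] length 1
  Position 7 ('c'): window [6,7] length 2
  Position 8 ('e'): window [6,8] length 3
  Position 9 ('b'): window [6,9] length 4
  Position 10 ('f'): window [6,10] length 5 -- new best
  Position 11 ('e'): repeat (last at 8), move window start to 9
  Position 11 ('e'): window [9,11] length 3
Longest substring with no repeats: "gcebf" with length 5

5


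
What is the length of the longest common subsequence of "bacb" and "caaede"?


LCS of "bacb" and "caaede"
DP table:
           c    a    a    e    d    e
      0    0    0    0    0    0    0
  b   0    0    0    0    0    0    0
  a   0    0    1    1    1    1    1
  c   0    1    1    1    1    1    1
  b   0    1    1    1    1    1    1
LCS length = dp[4][6] = 1

1


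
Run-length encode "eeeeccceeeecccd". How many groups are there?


Input: eeeeccceeeecccd
Scanning for consecutive runs:
  Group 1: 'e' x 4 (positions 0-3)
  Group 2: 'c' x 3 (positions 4-6)
  Group 3: 'e' x 4 (positions 7-10)
  Group 4: 'c' x 3 (positions 11-13)
  Group 5: 'd' x 1 (positions 14-14)
Total groups: 5

5


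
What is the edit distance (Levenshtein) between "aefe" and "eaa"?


Computing edit distance: "aefe" -> "eaa"
DP table:
           e    a    a
      0    1    2    3
  a   1    1    1    2
  e   2    1    2    2
  f   3    2    2    3
  e   4    3    3    3
Edit distance = dp[4][3] = 3

3


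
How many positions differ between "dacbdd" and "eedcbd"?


Comparing "dacbdd" and "eedcbd" position by position:
  Position 0: 'd' vs 'e' => DIFFER
  Position 1: 'a' vs 'e' => DIFFER
  Position 2: 'c' vs 'd' => DIFFER
  Position 3: 'b' vs 'c' => DIFFER
  Position 4: 'd' vs 'b' => DIFFER
  Position 5: 'd' vs 'd' => same
Positions that differ: 5

5


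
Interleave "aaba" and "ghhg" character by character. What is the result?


Interleaving "aaba" and "ghhg":
  Position 0: 'a' from first, 'g' from second => "ag"
  Position 1: 'a' from first, 'h' from second => "ah"
  Position 2: 'b' from first, 'h' from second => "bh"
  Position 3: 'a' from first, 'g' from second => "ag"
Result: agahbhag

agahbhag


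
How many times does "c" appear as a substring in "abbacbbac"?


Searching for "c" in "abbacbbac"
Scanning each position:
  Position 0: "a" => no
  Position 1: "b" => no
  Position 2: "b" => no
  Position 3: "a" => no
  Position 4: "c" => MATCH
  Position 5: "b" => no
  Position 6: "b" => no
  Position 7: "a" => no
  Position 8: "c" => MATCH
Total occurrences: 2

2


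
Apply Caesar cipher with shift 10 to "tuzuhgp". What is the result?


Caesar cipher: shift "tuzuhgp" by 10
  't' (pos 19) + 10 = pos 3 = 'd'
  'u' (pos 20) + 10 = pos 4 = 'e'
  'z' (pos 25) + 10 = pos 9 = 'j'
  'u' (pos 20) + 10 = pos 4 = 'e'
  'h' (pos 7) + 10 = pos 17 = 'r'
  'g' (pos 6) + 10 = pos 16 = 'q'
  'p' (pos 15) + 10 = pos 25 = 'z'
Result: dejerqz

dejerqz


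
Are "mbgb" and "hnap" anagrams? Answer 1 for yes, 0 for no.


Strings: "mbgb", "hnap"
Sorted first:  bbgm
Sorted second: ahnp
Differ at position 0: 'b' vs 'a' => not anagrams

0


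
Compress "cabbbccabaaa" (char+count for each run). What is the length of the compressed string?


Input: cabbbccabaaa
Runs:
  'c' x 1 => "c1"
  'a' x 1 => "a1"
  'b' x 3 => "b3"
  'c' x 2 => "c2"
  'a' x 1 => "a1"
  'b' x 1 => "b1"
  'a' x 3 => "a3"
Compressed: "c1a1b3c2a1b1a3"
Compressed length: 14

14


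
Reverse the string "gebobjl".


Input: gebobjl
Reading characters right to left:
  Position 6: 'l'
  Position 5: 'j'
  Position 4: 'b'
  Position 3: 'o'
  Position 2: 'b'
  Position 1: 'e'
  Position 0: 'g'
Reversed: ljbobeg

ljbobeg


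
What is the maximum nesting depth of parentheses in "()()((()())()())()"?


Input: "()()((()())()())()"
Tracking depth:
  Position 0 '(': depth becomes 1
  Position 1 ')': depth becomes 0
  Position 2 '(': depth becomes 1
  Position 3 ')': depth becomes 0
  Position 4 '(': depth becomes 1
  Position 5 '(': depth becomes 2
  Position 6 '(': depth becomes 3
  Position 7 ')': depth becomes 2
  Position 8 '(': depth becomes 3
  Position 9 ')': depth becomes 2
  Position 10 ')': depth becomes 1
  Position 11 '(': depth becomes 2
  Position 12 ')': depth becomes 1
  Position 13 '(': depth becomes 2
  Position 14 ')': depth becomes 1
  Position 15 ')': depth becomes 0
  Position 16 '(': depth becomes 1
  Position 17 ')': depth becomes 0
Maximum depth reached: 3

3


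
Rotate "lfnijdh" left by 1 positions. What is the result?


Input: "lfnijdh", rotate left by 1
First 1 characters: "l"
Remaining characters: "fnijdh"
Concatenate remaining + first: "fnijdh" + "l" = "fnijdhl"

fnijdhl


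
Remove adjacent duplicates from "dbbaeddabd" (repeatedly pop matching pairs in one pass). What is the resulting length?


Input: dbbaeddabd
Stack-based adjacent duplicate removal:
  Read 'd': push. Stack: d
  Read 'b': push. Stack: db
  Read 'b': matches stack top 'b' => pop. Stack: d
  Read 'a': push. Stack: da
  Read 'e': push. Stack: dae
  Read 'd': push. Stack: daed
  Read 'd': matches stack top 'd' => pop. Stack: dae
  Read 'a': push. Stack: daea
  Read 'b': push. Stack: daeab
  Read 'd': push. Stack: daeabd
Final stack: "daeabd" (length 6)

6


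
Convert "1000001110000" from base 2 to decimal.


Input: "1000001110000" in base 2
Positional expansion:
  Digit '1' (value 1) x 2^12 = 4096
  Digit '0' (value 0) x 2^11 = 0
  Digit '0' (value 0) x 2^10 = 0
  Digit '0' (value 0) x 2^9 = 0
  Digit '0' (value 0) x 2^8 = 0
  Digit '0' (value 0) x 2^7 = 0
  Digit '1' (value 1) x 2^6 = 64
  Digit '1' (value 1) x 2^5 = 32
  Digit '1' (value 1) x 2^4 = 16
  Digit '0' (value 0) x 2^3 = 0
  Digit '0' (value 0) x 2^2 = 0
  Digit '0' (value 0) x 2^1 = 0
  Digit '0' (value 0) x 2^0 = 0
Sum = 4208

4208


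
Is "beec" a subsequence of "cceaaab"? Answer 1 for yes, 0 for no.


Check if "beec" is a subsequence of "cceaaab"
Greedy scan:
  Position 0 ('c'): no match needed
  Position 1 ('c'): no match needed
  Position 2 ('e'): no match needed
  Position 3 ('a'): no match needed
  Position 4 ('a'): no match needed
  Position 5 ('a'): no match needed
  Position 6 ('b'): matches sub[0] = 'b'
Only matched 1/4 characters => not a subsequence

0


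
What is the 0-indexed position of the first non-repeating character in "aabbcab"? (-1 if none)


Input: aabbcab
Character frequencies:
  'a': 3
  'b': 3
  'c': 1
Scanning left to right for freq == 1:
  Position 0 ('a'): freq=3, skip
  Position 1 ('a'): freq=3, skip
  Position 2 ('b'): freq=3, skip
  Position 3 ('b'): freq=3, skip
  Position 4 ('c'): unique! => answer = 4

4


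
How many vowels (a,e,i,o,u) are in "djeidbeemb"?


Input: djeidbeemb
Checking each character:
  'd' at position 0: consonant
  'j' at position 1: consonant
  'e' at position 2: vowel (running total: 1)
  'i' at position 3: vowel (running total: 2)
  'd' at position 4: consonant
  'b' at position 5: consonant
  'e' at position 6: vowel (running total: 3)
  'e' at position 7: vowel (running total: 4)
  'm' at position 8: consonant
  'b' at position 9: consonant
Total vowels: 4

4


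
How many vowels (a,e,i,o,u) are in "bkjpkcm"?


Input: bkjpkcm
Checking each character:
  'b' at position 0: consonant
  'k' at position 1: consonant
  'j' at position 2: consonant
  'p' at position 3: consonant
  'k' at position 4: consonant
  'c' at position 5: consonant
  'm' at position 6: consonant
Total vowels: 0

0


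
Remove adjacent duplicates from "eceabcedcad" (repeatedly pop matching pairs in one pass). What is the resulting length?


Input: eceabcedcad
Stack-based adjacent duplicate removal:
  Read 'e': push. Stack: e
  Read 'c': push. Stack: ec
  Read 'e': push. Stack: ece
  Read 'a': push. Stack: ecea
  Read 'b': push. Stack: eceab
  Read 'c': push. Stack: eceabc
  Read 'e': push. Stack: eceabce
  Read 'd': push. Stack: eceabced
  Read 'c': push. Stack: eceabcedc
  Read 'a': push. Stack: eceabcedca
  Read 'd': push. Stack: eceabcedcad
Final stack: "eceabcedcad" (length 11)

11


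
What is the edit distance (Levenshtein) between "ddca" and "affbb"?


Computing edit distance: "ddca" -> "affbb"
DP table:
           a    f    f    b    b
      0    1    2    3    4    5
  d   1    1    2    3    4    5
  d   2    2    2    3    4    5
  c   3    3    3    3    4    5
  a   4    3    4    4    4    5
Edit distance = dp[4][5] = 5

5


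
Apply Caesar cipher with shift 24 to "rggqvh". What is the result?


Caesar cipher: shift "rggqvh" by 24
  'r' (pos 17) + 24 = pos 15 = 'p'
  'g' (pos 6) + 24 = pos 4 = 'e'
  'g' (pos 6) + 24 = pos 4 = 'e'
  'q' (pos 16) + 24 = pos 14 = 'o'
  'v' (pos 21) + 24 = pos 19 = 't'
  'h' (pos 7) + 24 = pos 5 = 'f'
Result: peeotf

peeotf


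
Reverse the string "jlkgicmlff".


Input: jlkgicmlff
Reading characters right to left:
  Position 9: 'f'
  Position 8: 'f'
  Position 7: 'l'
  Position 6: 'm'
  Position 5: 'c'
  Position 4: 'i'
  Position 3: 'g'
  Position 2: 'k'
  Position 1: 'l'
  Position 0: 'j'
Reversed: fflmcigklj

fflmcigklj


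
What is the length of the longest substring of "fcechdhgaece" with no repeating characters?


Input: "fcechdhgaece"
Sliding window (track last position of each char):
  Position 0 ('f'): window [0,0] length 1 -- new best
  Position 1 ('c'): window [0,1] length 2 -- new best
  Position 2 ('e'): window [0,2] length 3 -- new best
  Position 3 ('c'): repeat (last at 1), move window start to 2
  Position 3 ('c'): window [2,3] length 2
  Position 4 ('h'): window [2,4] length 3
  Position 5 ('d'): window [2,5] length 4 -- new best
  Position 6 ('h'): repeat (last at 4), move window start to 5
  Position 6 ('h'): window [5,6] length 2
  Position 7 ('g'): window [5,7] length 3
  Position 8 ('a'): window [5,8] length 4
  Position 9 ('e'): window [5,9] length 5 -- new best
  Position 10 ('c'): window [5,10] length 6 -- new best
  Position 11 ('e'): repeat (last at 9), move window start to 10
  Position 11 ('e'): window [10,11] length 2
Longest substring with no repeats: "dhgaec" with length 6

6


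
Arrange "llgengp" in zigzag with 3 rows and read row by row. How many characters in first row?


Zigzag "llgengp" into 3 rows:
Placing characters:
  'l' => row 0
  'l' => row 1
  'g' => row 2
  'e' => row 1
  'n' => row 0
  'g' => row 1
  'p' => row 2
Rows:
  Row 0: "ln"
  Row 1: "leg"
  Row 2: "gp"
First row length: 2

2


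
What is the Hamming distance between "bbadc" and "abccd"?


Comparing "bbadc" and "abccd" position by position:
  Position 0: 'b' vs 'a' => differ
  Position 1: 'b' vs 'b' => same
  Position 2: 'a' vs 'c' => differ
  Position 3: 'd' vs 'c' => differ
  Position 4: 'c' vs 'd' => differ
Total differences (Hamming distance): 4

4


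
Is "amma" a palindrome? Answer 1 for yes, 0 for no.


Input: amma
Reversed: amma
  Compare pos 0 ('a') with pos 3 ('a'): match
  Compare pos 1 ('m') with pos 2 ('m'): match
Result: palindrome

1


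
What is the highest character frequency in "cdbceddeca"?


Input: cdbceddeca
Character counts:
  'a': 1
  'b': 1
  'c': 3
  'd': 3
  'e': 2
Maximum frequency: 3

3


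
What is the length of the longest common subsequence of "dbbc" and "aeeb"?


LCS of "dbbc" and "aeeb"
DP table:
           a    e    e    b
      0    0    0    0    0
  d   0    0    0    0    0
  b   0    0    0    0    1
  b   0    0    0    0    1
  c   0    0    0    0    1
LCS length = dp[4][4] = 1

1


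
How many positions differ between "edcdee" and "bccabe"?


Comparing "edcdee" and "bccabe" position by position:
  Position 0: 'e' vs 'b' => DIFFER
  Position 1: 'd' vs 'c' => DIFFER
  Position 2: 'c' vs 'c' => same
  Position 3: 'd' vs 'a' => DIFFER
  Position 4: 'e' vs 'b' => DIFFER
  Position 5: 'e' vs 'e' => same
Positions that differ: 4

4


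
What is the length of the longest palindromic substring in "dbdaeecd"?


Input: "dbdaeecd"
Checking substrings for palindromes:
  [0:3] "dbd" (len 3) => palindrome
  [4:6] "ee" (len 2) => palindrome
Longest palindromic substring: "dbd" with length 3

3


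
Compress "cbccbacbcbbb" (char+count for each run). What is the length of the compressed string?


Input: cbccbacbcbbb
Runs:
  'c' x 1 => "c1"
  'b' x 1 => "b1"
  'c' x 2 => "c2"
  'b' x 1 => "b1"
  'a' x 1 => "a1"
  'c' x 1 => "c1"
  'b' x 1 => "b1"
  'c' x 1 => "c1"
  'b' x 3 => "b3"
Compressed: "c1b1c2b1a1c1b1c1b3"
Compressed length: 18

18


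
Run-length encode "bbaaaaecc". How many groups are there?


Input: bbaaaaecc
Scanning for consecutive runs:
  Group 1: 'b' x 2 (positions 0-1)
  Group 2: 'a' x 4 (positions 2-5)
  Group 3: 'e' x 1 (positions 6-6)
  Group 4: 'c' x 2 (positions 7-8)
Total groups: 4

4


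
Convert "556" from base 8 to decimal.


Input: "556" in base 8
Positional expansion:
  Digit '5' (value 5) x 8^2 = 320
  Digit '5' (value 5) x 8^1 = 40
  Digit '6' (value 6) x 8^0 = 6
Sum = 366

366


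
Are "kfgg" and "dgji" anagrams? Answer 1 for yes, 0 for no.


Strings: "kfgg", "dgji"
Sorted first:  fggk
Sorted second: dgij
Differ at position 0: 'f' vs 'd' => not anagrams

0


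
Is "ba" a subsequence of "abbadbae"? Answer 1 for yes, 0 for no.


Check if "ba" is a subsequence of "abbadbae"
Greedy scan:
  Position 0 ('a'): no match needed
  Position 1 ('b'): matches sub[0] = 'b'
  Position 2 ('b'): no match needed
  Position 3 ('a'): matches sub[1] = 'a'
  Position 4 ('d'): no match needed
  Position 5 ('b'): no match needed
  Position 6 ('a'): no match needed
  Position 7 ('e'): no match needed
All 2 characters matched => is a subsequence

1


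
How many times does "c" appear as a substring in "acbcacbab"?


Searching for "c" in "acbcacbab"
Scanning each position:
  Position 0: "a" => no
  Position 1: "c" => MATCH
  Position 2: "b" => no
  Position 3: "c" => MATCH
  Position 4: "a" => no
  Position 5: "c" => MATCH
  Position 6: "b" => no
  Position 7: "a" => no
  Position 8: "b" => no
Total occurrences: 3

3


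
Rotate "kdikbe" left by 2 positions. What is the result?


Input: "kdikbe", rotate left by 2
First 2 characters: "kd"
Remaining characters: "ikbe"
Concatenate remaining + first: "ikbe" + "kd" = "ikbekd"

ikbekd


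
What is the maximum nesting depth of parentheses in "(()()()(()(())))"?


Input: "(()()()(()(())))"
Tracking depth:
  Position 0 '(': depth becomes 1
  Position 1 '(': depth becomes 2
  Position 2 ')': depth becomes 1
  Position 3 '(': depth becomes 2
  Position 4 ')': depth becomes 1
  Position 5 '(': depth becomes 2
  Position 6 ')': depth becomes 1
  Position 7 '(': depth becomes 2
  Position 8 '(': depth becomes 3
  Position 9 ')': depth becomes 2
  Position 10 '(': depth becomes 3
  Position 11 '(': depth becomes 4
  Position 12 ')': depth becomes 3
  Position 13 ')': depth becomes 2
  Position 14 ')': depth becomes 1
  Position 15 ')': depth becomes 0
Maximum depth reached: 4

4


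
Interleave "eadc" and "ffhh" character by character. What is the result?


Interleaving "eadc" and "ffhh":
  Position 0: 'e' from first, 'f' from second => "ef"
  Position 1: 'a' from first, 'f' from second => "af"
  Position 2: 'd' from first, 'h' from second => "dh"
  Position 3: 'c' from first, 'h' from second => "ch"
Result: efafdhch

efafdhch


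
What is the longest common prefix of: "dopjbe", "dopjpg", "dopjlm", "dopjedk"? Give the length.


Words: dopjbe, dopjpg, dopjlm, dopjedk
  Position 0: all 'd' => match
  Position 1: all 'o' => match
  Position 2: all 'p' => match
  Position 3: all 'j' => match
  Position 4: ('b', 'p', 'l', 'e') => mismatch, stop
LCP = "dopj" (length 4)

4


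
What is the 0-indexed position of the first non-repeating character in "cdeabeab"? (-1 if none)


Input: cdeabeab
Character frequencies:
  'a': 2
  'b': 2
  'c': 1
  'd': 1
  'e': 2
Scanning left to right for freq == 1:
  Position 0 ('c'): unique! => answer = 0

0


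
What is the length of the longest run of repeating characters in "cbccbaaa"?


Input: "cbccbaaa"
Scanning for longest run:
  Position 1 ('b'): new char, reset run to 1
  Position 2 ('c'): new char, reset run to 1
  Position 3 ('c'): continues run of 'c', length=2
  Position 4 ('b'): new char, reset run to 1
  Position 5 ('a'): new char, reset run to 1
  Position 6 ('a'): continues run of 'a', length=2
  Position 7 ('a'): continues run of 'a', length=3
Longest run: 'a' with length 3

3


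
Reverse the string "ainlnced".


Input: ainlnced
Reading characters right to left:
  Position 7: 'd'
  Position 6: 'e'
  Position 5: 'c'
  Position 4: 'n'
  Position 3: 'l'
  Position 2: 'n'
  Position 1: 'i'
  Position 0: 'a'
Reversed: decnlnia

decnlnia


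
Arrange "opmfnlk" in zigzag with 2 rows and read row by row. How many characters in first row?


Zigzag "opmfnlk" into 2 rows:
Placing characters:
  'o' => row 0
  'p' => row 1
  'm' => row 0
  'f' => row 1
  'n' => row 0
  'l' => row 1
  'k' => row 0
Rows:
  Row 0: "omnk"
  Row 1: "pfl"
First row length: 4

4


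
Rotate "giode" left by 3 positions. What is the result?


Input: "giode", rotate left by 3
First 3 characters: "gio"
Remaining characters: "de"
Concatenate remaining + first: "de" + "gio" = "degio"

degio


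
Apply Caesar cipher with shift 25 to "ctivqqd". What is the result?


Caesar cipher: shift "ctivqqd" by 25
  'c' (pos 2) + 25 = pos 1 = 'b'
  't' (pos 19) + 25 = pos 18 = 's'
  'i' (pos 8) + 25 = pos 7 = 'h'
  'v' (pos 21) + 25 = pos 20 = 'u'
  'q' (pos 16) + 25 = pos 15 = 'p'
  'q' (pos 16) + 25 = pos 15 = 'p'
  'd' (pos 3) + 25 = pos 2 = 'c'
Result: bshuppc

bshuppc


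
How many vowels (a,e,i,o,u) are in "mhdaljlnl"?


Input: mhdaljlnl
Checking each character:
  'm' at position 0: consonant
  'h' at position 1: consonant
  'd' at position 2: consonant
  'a' at position 3: vowel (running total: 1)
  'l' at position 4: consonant
  'j' at position 5: consonant
  'l' at position 6: consonant
  'n' at position 7: consonant
  'l' at position 8: consonant
Total vowels: 1

1


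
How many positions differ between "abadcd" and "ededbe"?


Comparing "abadcd" and "ededbe" position by position:
  Position 0: 'a' vs 'e' => DIFFER
  Position 1: 'b' vs 'd' => DIFFER
  Position 2: 'a' vs 'e' => DIFFER
  Position 3: 'd' vs 'd' => same
  Position 4: 'c' vs 'b' => DIFFER
  Position 5: 'd' vs 'e' => DIFFER
Positions that differ: 5

5
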